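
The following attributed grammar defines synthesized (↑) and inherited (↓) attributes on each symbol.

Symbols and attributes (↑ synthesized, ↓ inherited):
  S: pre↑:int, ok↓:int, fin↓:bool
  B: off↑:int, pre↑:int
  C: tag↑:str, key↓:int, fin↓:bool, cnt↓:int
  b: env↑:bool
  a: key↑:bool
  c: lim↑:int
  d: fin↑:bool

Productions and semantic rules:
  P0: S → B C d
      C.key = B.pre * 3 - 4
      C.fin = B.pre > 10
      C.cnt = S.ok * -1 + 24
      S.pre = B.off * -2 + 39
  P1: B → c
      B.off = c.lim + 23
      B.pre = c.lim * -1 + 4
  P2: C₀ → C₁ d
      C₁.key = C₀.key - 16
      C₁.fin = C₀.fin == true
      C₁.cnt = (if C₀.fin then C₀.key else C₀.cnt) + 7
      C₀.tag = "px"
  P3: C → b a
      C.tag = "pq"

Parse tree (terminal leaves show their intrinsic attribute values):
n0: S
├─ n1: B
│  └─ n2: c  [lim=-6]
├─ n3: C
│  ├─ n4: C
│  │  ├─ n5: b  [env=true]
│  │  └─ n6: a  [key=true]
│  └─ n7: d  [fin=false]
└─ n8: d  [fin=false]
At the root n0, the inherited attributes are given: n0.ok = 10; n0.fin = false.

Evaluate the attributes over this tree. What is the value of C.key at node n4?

10

1. n0.ok = 10  [given at root]
2. n0.fin = false  [given at root]
3. n2.lim = -6  [terminal]
4. n1.off = 17  [c.lim + 23]
5. n1.pre = 10  [c.lim * -1 + 4]
6. n3.key = 26  [B.pre * 3 - 4]
7. n3.fin = false  [B.pre > 10]
8. n3.cnt = 14  [S.ok * -1 + 24]
9. n4.key = 10  [C₀.key - 16]
10. n4.fin = false  [C₀.fin == true]
11. n4.cnt = 21  [(if C₀.fin then C₀.key else C₀.cnt) + 7]
12. n5.env = true  [terminal]
13. n6.key = true  [terminal]
14. n4.tag = "pq"  ["pq"]
15. n7.fin = false  [terminal]
16. n3.tag = "px"  ["px"]
17. n8.fin = false  [terminal]
18. n0.pre = 5  [B.off * -2 + 39]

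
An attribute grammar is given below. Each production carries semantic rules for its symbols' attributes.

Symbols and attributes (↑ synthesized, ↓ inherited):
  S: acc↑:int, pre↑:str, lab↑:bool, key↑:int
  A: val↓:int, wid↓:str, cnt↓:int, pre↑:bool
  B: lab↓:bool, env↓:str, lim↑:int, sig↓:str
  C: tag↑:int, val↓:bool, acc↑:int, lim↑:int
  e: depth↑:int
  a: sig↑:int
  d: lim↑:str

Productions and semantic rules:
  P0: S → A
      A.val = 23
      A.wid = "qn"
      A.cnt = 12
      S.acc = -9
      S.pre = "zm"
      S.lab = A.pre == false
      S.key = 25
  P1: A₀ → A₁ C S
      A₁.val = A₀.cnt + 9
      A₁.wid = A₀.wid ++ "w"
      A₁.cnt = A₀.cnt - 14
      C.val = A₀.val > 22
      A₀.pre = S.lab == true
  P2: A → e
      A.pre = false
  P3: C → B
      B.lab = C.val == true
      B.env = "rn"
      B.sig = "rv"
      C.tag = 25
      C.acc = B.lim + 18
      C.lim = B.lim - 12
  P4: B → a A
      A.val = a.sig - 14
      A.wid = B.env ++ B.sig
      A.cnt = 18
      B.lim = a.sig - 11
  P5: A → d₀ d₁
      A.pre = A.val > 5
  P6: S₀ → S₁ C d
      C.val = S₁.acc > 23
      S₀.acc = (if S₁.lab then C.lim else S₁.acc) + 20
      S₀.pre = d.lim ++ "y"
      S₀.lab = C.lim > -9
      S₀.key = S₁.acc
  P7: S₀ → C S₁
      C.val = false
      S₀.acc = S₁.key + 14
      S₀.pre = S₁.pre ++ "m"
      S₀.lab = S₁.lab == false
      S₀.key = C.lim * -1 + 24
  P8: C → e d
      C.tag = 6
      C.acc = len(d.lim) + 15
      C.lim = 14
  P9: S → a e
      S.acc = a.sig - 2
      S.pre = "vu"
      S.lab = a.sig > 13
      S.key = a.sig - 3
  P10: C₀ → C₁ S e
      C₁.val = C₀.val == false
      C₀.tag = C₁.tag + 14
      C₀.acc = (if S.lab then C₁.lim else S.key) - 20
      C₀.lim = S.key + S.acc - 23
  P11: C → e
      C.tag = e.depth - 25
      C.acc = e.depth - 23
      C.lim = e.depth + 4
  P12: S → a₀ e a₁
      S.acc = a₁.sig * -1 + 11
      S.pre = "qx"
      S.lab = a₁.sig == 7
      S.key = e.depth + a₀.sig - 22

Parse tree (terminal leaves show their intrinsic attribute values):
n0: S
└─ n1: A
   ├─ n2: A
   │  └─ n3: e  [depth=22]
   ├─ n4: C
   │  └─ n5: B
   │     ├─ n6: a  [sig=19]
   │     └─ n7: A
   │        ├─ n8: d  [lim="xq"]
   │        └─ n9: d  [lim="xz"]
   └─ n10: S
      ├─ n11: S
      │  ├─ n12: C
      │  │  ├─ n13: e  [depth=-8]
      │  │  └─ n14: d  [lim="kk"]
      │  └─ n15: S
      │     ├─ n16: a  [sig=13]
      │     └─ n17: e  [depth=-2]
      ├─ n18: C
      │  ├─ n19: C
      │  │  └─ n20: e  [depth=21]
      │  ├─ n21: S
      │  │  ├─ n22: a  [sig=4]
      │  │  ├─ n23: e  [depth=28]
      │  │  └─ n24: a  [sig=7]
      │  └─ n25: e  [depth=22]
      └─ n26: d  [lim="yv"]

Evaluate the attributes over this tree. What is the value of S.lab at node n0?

1. n1.val = 23  [23]
2. n1.wid = "qn"  ["qn"]
3. n1.cnt = 12  [12]
4. n2.val = 21  [A₀.cnt + 9]
5. n2.wid = "qnw"  [A₀.wid ++ "w"]
6. n2.cnt = -2  [A₀.cnt - 14]
7. n3.depth = 22  [terminal]
8. n2.pre = false  [false]
9. n4.val = true  [A₀.val > 22]
10. n5.lab = true  [C.val == true]
11. n5.env = "rn"  ["rn"]
12. n5.sig = "rv"  ["rv"]
13. n6.sig = 19  [terminal]
14. n7.val = 5  [a.sig - 14]
15. n7.wid = "rnrv"  [B.env ++ B.sig]
16. n7.cnt = 18  [18]
17. n8.lim = "xq"  [terminal]
18. n9.lim = "xz"  [terminal]
19. n7.pre = false  [A.val > 5]
20. n5.lim = 8  [a.sig - 11]
21. n4.tag = 25  [25]
22. n4.acc = 26  [B.lim + 18]
23. n4.lim = -4  [B.lim - 12]
24. n12.val = false  [false]
25. n13.depth = -8  [terminal]
26. n14.lim = "kk"  [terminal]
27. n12.tag = 6  [6]
28. n12.acc = 17  [len(d.lim) + 15]
29. n12.lim = 14  [14]
30. n16.sig = 13  [terminal]
31. n17.depth = -2  [terminal]
32. n15.acc = 11  [a.sig - 2]
33. n15.pre = "vu"  ["vu"]
34. n15.lab = false  [a.sig > 13]
35. n15.key = 10  [a.sig - 3]
36. n11.acc = 24  [S₁.key + 14]
37. n11.pre = "vum"  [S₁.pre ++ "m"]
38. n11.lab = true  [S₁.lab == false]
39. n11.key = 10  [C.lim * -1 + 24]
40. n18.val = true  [S₁.acc > 23]
41. n19.val = false  [C₀.val == false]
42. n20.depth = 21  [terminal]
43. n19.tag = -4  [e.depth - 25]
44. n19.acc = -2  [e.depth - 23]
45. n19.lim = 25  [e.depth + 4]
46. n22.sig = 4  [terminal]
47. n23.depth = 28  [terminal]
48. n24.sig = 7  [terminal]
49. n21.acc = 4  [a₁.sig * -1 + 11]
50. n21.pre = "qx"  ["qx"]
51. n21.lab = true  [a₁.sig == 7]
52. n21.key = 10  [e.depth + a₀.sig - 22]
53. n25.depth = 22  [terminal]
54. n18.tag = 10  [C₁.tag + 14]
55. n18.acc = 5  [(if S.lab then C₁.lim else S.key) - 20]
56. n18.lim = -9  [S.key + S.acc - 23]
57. n26.lim = "yv"  [terminal]
58. n10.acc = 11  [(if S₁.lab then C.lim else S₁.acc) + 20]
59. n10.pre = "yvy"  [d.lim ++ "y"]
60. n10.lab = false  [C.lim > -9]
61. n10.key = 24  [S₁.acc]
62. n1.pre = false  [S.lab == true]
63. n0.acc = -9  [-9]
64. n0.pre = "zm"  ["zm"]
65. n0.lab = true  [A.pre == false]
66. n0.key = 25  [25]

true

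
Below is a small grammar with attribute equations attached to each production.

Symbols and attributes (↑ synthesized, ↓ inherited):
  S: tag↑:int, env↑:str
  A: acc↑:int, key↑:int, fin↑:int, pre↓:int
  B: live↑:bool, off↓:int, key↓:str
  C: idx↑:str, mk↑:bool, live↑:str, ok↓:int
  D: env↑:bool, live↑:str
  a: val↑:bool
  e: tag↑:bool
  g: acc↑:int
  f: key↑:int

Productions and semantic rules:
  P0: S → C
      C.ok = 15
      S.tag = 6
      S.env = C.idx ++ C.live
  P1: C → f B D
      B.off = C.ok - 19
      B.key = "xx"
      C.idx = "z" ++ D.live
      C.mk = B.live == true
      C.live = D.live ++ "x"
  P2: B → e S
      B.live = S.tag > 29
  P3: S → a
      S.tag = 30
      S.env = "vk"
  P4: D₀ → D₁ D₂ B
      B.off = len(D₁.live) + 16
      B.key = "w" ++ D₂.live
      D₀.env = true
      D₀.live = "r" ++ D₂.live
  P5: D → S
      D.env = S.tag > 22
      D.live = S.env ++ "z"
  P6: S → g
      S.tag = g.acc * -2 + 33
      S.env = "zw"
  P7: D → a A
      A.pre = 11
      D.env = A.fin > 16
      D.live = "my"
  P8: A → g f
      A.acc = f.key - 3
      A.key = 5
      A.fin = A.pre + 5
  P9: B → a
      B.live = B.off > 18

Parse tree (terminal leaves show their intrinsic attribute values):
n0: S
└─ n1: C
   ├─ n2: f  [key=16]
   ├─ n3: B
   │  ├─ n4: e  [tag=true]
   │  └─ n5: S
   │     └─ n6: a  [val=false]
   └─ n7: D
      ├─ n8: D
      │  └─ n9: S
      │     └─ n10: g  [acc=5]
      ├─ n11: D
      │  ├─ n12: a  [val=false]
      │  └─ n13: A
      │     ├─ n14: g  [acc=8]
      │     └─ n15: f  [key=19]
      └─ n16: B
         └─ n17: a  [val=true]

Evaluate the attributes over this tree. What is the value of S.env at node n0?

"zrmyrmyx"

1. n1.ok = 15  [15]
2. n2.key = 16  [terminal]
3. n3.off = -4  [C.ok - 19]
4. n3.key = "xx"  ["xx"]
5. n4.tag = true  [terminal]
6. n6.val = false  [terminal]
7. n5.tag = 30  [30]
8. n5.env = "vk"  ["vk"]
9. n3.live = true  [S.tag > 29]
10. n10.acc = 5  [terminal]
11. n9.tag = 23  [g.acc * -2 + 33]
12. n9.env = "zw"  ["zw"]
13. n8.env = true  [S.tag > 22]
14. n8.live = "zwz"  [S.env ++ "z"]
15. n12.val = false  [terminal]
16. n13.pre = 11  [11]
17. n14.acc = 8  [terminal]
18. n15.key = 19  [terminal]
19. n13.acc = 16  [f.key - 3]
20. n13.key = 5  [5]
21. n13.fin = 16  [A.pre + 5]
22. n11.env = false  [A.fin > 16]
23. n11.live = "my"  ["my"]
24. n16.off = 19  [len(D₁.live) + 16]
25. n16.key = "wmy"  ["w" ++ D₂.live]
26. n17.val = true  [terminal]
27. n16.live = true  [B.off > 18]
28. n7.env = true  [true]
29. n7.live = "rmy"  ["r" ++ D₂.live]
30. n1.idx = "zrmy"  ["z" ++ D.live]
31. n1.mk = true  [B.live == true]
32. n1.live = "rmyx"  [D.live ++ "x"]
33. n0.tag = 6  [6]
34. n0.env = "zrmyrmyx"  [C.idx ++ C.live]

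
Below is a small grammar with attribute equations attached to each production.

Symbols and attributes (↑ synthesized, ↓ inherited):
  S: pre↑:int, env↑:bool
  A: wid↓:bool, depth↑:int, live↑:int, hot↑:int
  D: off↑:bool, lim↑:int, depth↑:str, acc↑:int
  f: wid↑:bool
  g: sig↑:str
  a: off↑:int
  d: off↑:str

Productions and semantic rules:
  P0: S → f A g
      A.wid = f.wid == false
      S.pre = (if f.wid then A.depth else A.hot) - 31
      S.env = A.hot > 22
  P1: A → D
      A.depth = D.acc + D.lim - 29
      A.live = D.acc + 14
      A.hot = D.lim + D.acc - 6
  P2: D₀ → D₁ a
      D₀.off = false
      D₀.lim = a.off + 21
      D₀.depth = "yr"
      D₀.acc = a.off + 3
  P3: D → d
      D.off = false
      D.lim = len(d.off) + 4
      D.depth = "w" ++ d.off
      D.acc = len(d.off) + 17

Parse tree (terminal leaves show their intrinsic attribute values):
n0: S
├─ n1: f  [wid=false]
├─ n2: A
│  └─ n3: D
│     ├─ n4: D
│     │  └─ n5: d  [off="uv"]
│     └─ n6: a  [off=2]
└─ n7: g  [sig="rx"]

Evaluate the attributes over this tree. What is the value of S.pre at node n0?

-9

1. n1.wid = false  [terminal]
2. n2.wid = true  [f.wid == false]
3. n5.off = "uv"  [terminal]
4. n4.off = false  [false]
5. n4.lim = 6  [len(d.off) + 4]
6. n4.depth = "wuv"  ["w" ++ d.off]
7. n4.acc = 19  [len(d.off) + 17]
8. n6.off = 2  [terminal]
9. n3.off = false  [false]
10. n3.lim = 23  [a.off + 21]
11. n3.depth = "yr"  ["yr"]
12. n3.acc = 5  [a.off + 3]
13. n2.depth = -1  [D.acc + D.lim - 29]
14. n2.live = 19  [D.acc + 14]
15. n2.hot = 22  [D.lim + D.acc - 6]
16. n7.sig = "rx"  [terminal]
17. n0.pre = -9  [(if f.wid then A.depth else A.hot) - 31]
18. n0.env = false  [A.hot > 22]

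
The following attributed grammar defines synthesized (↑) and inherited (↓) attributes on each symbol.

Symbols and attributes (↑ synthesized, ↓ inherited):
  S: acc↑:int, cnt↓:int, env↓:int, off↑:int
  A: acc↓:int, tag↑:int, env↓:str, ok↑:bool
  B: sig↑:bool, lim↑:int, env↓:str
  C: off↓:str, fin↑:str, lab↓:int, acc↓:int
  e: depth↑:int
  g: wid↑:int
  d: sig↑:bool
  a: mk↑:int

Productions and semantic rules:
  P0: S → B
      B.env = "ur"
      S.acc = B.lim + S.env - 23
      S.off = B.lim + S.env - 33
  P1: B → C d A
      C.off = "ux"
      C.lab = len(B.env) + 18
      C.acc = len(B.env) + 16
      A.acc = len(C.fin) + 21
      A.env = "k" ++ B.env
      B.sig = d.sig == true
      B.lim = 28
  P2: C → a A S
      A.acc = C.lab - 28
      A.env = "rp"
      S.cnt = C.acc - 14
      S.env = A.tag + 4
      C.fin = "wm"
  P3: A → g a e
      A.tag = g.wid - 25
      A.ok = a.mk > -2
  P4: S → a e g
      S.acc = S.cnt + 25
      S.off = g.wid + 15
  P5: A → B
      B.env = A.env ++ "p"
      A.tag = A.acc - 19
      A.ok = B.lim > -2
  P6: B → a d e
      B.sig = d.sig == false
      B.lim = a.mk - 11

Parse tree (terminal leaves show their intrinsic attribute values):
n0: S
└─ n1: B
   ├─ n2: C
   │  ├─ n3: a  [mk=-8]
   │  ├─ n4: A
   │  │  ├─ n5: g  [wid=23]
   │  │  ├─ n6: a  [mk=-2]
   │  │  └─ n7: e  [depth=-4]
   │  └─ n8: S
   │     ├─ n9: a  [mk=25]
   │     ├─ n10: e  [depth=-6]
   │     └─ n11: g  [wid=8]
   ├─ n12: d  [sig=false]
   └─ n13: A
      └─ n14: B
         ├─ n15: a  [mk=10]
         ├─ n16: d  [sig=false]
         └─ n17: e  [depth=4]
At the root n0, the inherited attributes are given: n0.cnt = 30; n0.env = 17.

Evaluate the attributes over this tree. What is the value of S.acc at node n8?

1. n0.cnt = 30  [given at root]
2. n0.env = 17  [given at root]
3. n1.env = "ur"  ["ur"]
4. n2.off = "ux"  ["ux"]
5. n2.lab = 20  [len(B.env) + 18]
6. n2.acc = 18  [len(B.env) + 16]
7. n3.mk = -8  [terminal]
8. n4.acc = -8  [C.lab - 28]
9. n4.env = "rp"  ["rp"]
10. n5.wid = 23  [terminal]
11. n6.mk = -2  [terminal]
12. n7.depth = -4  [terminal]
13. n4.tag = -2  [g.wid - 25]
14. n4.ok = false  [a.mk > -2]
15. n8.cnt = 4  [C.acc - 14]
16. n8.env = 2  [A.tag + 4]
17. n9.mk = 25  [terminal]
18. n10.depth = -6  [terminal]
19. n11.wid = 8  [terminal]
20. n8.acc = 29  [S.cnt + 25]
21. n8.off = 23  [g.wid + 15]
22. n2.fin = "wm"  ["wm"]
23. n12.sig = false  [terminal]
24. n13.acc = 23  [len(C.fin) + 21]
25. n13.env = "kur"  ["k" ++ B.env]
26. n14.env = "kurp"  [A.env ++ "p"]
27. n15.mk = 10  [terminal]
28. n16.sig = false  [terminal]
29. n17.depth = 4  [terminal]
30. n14.sig = true  [d.sig == false]
31. n14.lim = -1  [a.mk - 11]
32. n13.tag = 4  [A.acc - 19]
33. n13.ok = true  [B.lim > -2]
34. n1.sig = false  [d.sig == true]
35. n1.lim = 28  [28]
36. n0.acc = 22  [B.lim + S.env - 23]
37. n0.off = 12  [B.lim + S.env - 33]

29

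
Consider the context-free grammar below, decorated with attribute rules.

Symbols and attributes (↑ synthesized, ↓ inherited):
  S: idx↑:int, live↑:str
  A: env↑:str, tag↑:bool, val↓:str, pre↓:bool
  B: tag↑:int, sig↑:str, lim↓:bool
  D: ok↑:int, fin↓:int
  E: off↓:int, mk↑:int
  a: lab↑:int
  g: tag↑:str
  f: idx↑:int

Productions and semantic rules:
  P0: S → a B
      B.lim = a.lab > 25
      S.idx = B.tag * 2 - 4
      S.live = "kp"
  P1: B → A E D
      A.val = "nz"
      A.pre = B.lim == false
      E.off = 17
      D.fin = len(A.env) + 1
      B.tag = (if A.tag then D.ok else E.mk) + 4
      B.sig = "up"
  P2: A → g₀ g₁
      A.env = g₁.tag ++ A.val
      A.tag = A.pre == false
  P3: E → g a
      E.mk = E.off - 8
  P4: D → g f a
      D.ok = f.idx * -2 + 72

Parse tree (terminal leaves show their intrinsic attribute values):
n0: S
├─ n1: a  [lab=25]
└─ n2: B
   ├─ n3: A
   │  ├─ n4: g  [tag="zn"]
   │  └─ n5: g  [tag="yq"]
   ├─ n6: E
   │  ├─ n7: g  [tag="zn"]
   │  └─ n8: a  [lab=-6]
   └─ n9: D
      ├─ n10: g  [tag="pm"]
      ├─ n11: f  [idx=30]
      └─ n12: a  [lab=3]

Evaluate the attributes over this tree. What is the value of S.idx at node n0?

22

1. n1.lab = 25  [terminal]
2. n2.lim = false  [a.lab > 25]
3. n3.val = "nz"  ["nz"]
4. n3.pre = true  [B.lim == false]
5. n4.tag = "zn"  [terminal]
6. n5.tag = "yq"  [terminal]
7. n3.env = "yqnz"  [g₁.tag ++ A.val]
8. n3.tag = false  [A.pre == false]
9. n6.off = 17  [17]
10. n7.tag = "zn"  [terminal]
11. n8.lab = -6  [terminal]
12. n6.mk = 9  [E.off - 8]
13. n9.fin = 5  [len(A.env) + 1]
14. n10.tag = "pm"  [terminal]
15. n11.idx = 30  [terminal]
16. n12.lab = 3  [terminal]
17. n9.ok = 12  [f.idx * -2 + 72]
18. n2.tag = 13  [(if A.tag then D.ok else E.mk) + 4]
19. n2.sig = "up"  ["up"]
20. n0.idx = 22  [B.tag * 2 - 4]
21. n0.live = "kp"  ["kp"]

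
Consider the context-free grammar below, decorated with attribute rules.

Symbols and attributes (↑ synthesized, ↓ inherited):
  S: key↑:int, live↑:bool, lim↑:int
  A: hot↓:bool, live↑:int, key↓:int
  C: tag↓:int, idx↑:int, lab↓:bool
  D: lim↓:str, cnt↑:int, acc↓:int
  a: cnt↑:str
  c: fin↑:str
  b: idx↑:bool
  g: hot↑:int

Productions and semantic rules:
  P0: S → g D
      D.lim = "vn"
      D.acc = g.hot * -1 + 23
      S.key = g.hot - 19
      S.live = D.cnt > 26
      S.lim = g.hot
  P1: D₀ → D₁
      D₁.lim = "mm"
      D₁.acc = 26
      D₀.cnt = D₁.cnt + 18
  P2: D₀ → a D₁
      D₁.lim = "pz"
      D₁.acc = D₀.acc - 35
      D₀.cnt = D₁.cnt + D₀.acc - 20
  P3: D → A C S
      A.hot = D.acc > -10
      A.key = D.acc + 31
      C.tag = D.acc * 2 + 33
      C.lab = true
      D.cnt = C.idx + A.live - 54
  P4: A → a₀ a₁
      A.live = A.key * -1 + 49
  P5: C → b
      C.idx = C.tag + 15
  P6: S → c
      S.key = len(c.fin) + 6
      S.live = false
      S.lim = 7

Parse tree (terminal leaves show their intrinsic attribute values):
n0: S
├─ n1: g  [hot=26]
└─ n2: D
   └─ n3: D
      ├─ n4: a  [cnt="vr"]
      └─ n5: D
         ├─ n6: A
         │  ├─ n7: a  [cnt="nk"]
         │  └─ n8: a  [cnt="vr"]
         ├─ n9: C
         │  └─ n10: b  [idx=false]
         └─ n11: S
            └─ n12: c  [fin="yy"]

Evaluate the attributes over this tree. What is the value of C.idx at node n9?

1. n1.hot = 26  [terminal]
2. n2.lim = "vn"  ["vn"]
3. n2.acc = -3  [g.hot * -1 + 23]
4. n3.lim = "mm"  ["mm"]
5. n3.acc = 26  [26]
6. n4.cnt = "vr"  [terminal]
7. n5.lim = "pz"  ["pz"]
8. n5.acc = -9  [D₀.acc - 35]
9. n6.hot = true  [D.acc > -10]
10. n6.key = 22  [D.acc + 31]
11. n7.cnt = "nk"  [terminal]
12. n8.cnt = "vr"  [terminal]
13. n6.live = 27  [A.key * -1 + 49]
14. n9.tag = 15  [D.acc * 2 + 33]
15. n9.lab = true  [true]
16. n10.idx = false  [terminal]
17. n9.idx = 30  [C.tag + 15]
18. n12.fin = "yy"  [terminal]
19. n11.key = 8  [len(c.fin) + 6]
20. n11.live = false  [false]
21. n11.lim = 7  [7]
22. n5.cnt = 3  [C.idx + A.live - 54]
23. n3.cnt = 9  [D₁.cnt + D₀.acc - 20]
24. n2.cnt = 27  [D₁.cnt + 18]
25. n0.key = 7  [g.hot - 19]
26. n0.live = true  [D.cnt > 26]
27. n0.lim = 26  [g.hot]

30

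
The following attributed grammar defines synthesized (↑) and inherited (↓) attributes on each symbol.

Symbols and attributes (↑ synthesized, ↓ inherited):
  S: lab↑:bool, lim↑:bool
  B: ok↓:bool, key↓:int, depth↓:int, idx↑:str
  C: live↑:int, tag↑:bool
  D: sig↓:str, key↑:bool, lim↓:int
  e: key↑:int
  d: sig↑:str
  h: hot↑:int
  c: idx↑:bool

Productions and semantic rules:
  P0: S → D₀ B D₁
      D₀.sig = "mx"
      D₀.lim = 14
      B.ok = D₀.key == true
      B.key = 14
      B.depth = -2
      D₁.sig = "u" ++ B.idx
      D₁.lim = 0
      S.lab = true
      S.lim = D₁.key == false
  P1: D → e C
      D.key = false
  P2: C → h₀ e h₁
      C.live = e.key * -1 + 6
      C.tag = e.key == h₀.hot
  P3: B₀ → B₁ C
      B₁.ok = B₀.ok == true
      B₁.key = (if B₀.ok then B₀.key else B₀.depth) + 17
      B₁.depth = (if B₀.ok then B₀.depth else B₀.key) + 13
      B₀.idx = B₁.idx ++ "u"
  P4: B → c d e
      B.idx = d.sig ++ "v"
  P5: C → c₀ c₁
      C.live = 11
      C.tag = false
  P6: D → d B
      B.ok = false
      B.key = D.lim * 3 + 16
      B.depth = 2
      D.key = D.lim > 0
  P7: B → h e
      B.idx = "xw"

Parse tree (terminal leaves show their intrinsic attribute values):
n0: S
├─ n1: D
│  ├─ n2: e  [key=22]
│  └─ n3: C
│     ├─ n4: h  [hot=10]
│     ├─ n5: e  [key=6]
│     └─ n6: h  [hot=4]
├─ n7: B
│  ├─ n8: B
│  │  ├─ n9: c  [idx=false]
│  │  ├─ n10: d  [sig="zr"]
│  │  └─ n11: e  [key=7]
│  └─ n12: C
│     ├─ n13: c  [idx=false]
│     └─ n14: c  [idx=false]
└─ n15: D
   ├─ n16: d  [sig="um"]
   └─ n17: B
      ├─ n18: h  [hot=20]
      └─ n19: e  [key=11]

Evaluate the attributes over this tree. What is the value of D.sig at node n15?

"uzrvu"

1. n1.sig = "mx"  ["mx"]
2. n1.lim = 14  [14]
3. n2.key = 22  [terminal]
4. n4.hot = 10  [terminal]
5. n5.key = 6  [terminal]
6. n6.hot = 4  [terminal]
7. n3.live = 0  [e.key * -1 + 6]
8. n3.tag = false  [e.key == h₀.hot]
9. n1.key = false  [false]
10. n7.ok = false  [D₀.key == true]
11. n7.key = 14  [14]
12. n7.depth = -2  [-2]
13. n8.ok = false  [B₀.ok == true]
14. n8.key = 15  [(if B₀.ok then B₀.key else B₀.depth) + 17]
15. n8.depth = 27  [(if B₀.ok then B₀.depth else B₀.key) + 13]
16. n9.idx = false  [terminal]
17. n10.sig = "zr"  [terminal]
18. n11.key = 7  [terminal]
19. n8.idx = "zrv"  [d.sig ++ "v"]
20. n13.idx = false  [terminal]
21. n14.idx = false  [terminal]
22. n12.live = 11  [11]
23. n12.tag = false  [false]
24. n7.idx = "zrvu"  [B₁.idx ++ "u"]
25. n15.sig = "uzrvu"  ["u" ++ B.idx]
26. n15.lim = 0  [0]
27. n16.sig = "um"  [terminal]
28. n17.ok = false  [false]
29. n17.key = 16  [D.lim * 3 + 16]
30. n17.depth = 2  [2]
31. n18.hot = 20  [terminal]
32. n19.key = 11  [terminal]
33. n17.idx = "xw"  ["xw"]
34. n15.key = false  [D.lim > 0]
35. n0.lab = true  [true]
36. n0.lim = true  [D₁.key == false]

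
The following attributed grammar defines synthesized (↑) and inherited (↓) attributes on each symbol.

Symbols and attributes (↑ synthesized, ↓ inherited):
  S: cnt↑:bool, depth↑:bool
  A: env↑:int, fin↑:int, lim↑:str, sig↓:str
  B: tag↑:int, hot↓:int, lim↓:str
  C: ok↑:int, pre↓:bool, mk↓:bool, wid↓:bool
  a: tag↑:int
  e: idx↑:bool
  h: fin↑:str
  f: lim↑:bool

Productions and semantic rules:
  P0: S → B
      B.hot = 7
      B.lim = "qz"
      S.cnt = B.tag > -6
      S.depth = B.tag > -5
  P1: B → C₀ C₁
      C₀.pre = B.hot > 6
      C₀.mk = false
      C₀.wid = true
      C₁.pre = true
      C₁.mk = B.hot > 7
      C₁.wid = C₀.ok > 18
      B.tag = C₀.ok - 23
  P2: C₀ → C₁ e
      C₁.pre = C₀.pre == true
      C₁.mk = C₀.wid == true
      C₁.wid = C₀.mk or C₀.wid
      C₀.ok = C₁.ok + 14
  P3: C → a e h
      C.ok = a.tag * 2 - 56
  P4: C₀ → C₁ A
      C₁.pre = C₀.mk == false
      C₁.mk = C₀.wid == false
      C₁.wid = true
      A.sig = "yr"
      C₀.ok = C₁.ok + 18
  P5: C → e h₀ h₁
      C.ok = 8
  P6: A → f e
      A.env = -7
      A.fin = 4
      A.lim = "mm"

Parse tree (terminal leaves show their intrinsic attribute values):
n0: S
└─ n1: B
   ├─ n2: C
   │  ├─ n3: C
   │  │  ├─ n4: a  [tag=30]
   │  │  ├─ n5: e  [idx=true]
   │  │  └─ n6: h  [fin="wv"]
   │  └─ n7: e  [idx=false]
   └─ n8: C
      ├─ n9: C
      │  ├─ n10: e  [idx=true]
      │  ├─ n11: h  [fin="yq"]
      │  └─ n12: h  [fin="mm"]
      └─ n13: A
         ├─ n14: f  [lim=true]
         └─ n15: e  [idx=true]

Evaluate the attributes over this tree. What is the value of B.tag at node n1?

-5

1. n1.hot = 7  [7]
2. n1.lim = "qz"  ["qz"]
3. n2.pre = true  [B.hot > 6]
4. n2.mk = false  [false]
5. n2.wid = true  [true]
6. n3.pre = true  [C₀.pre == true]
7. n3.mk = true  [C₀.wid == true]
8. n3.wid = true  [C₀.mk or C₀.wid]
9. n4.tag = 30  [terminal]
10. n5.idx = true  [terminal]
11. n6.fin = "wv"  [terminal]
12. n3.ok = 4  [a.tag * 2 - 56]
13. n7.idx = false  [terminal]
14. n2.ok = 18  [C₁.ok + 14]
15. n8.pre = true  [true]
16. n8.mk = false  [B.hot > 7]
17. n8.wid = false  [C₀.ok > 18]
18. n9.pre = true  [C₀.mk == false]
19. n9.mk = true  [C₀.wid == false]
20. n9.wid = true  [true]
21. n10.idx = true  [terminal]
22. n11.fin = "yq"  [terminal]
23. n12.fin = "mm"  [terminal]
24. n9.ok = 8  [8]
25. n13.sig = "yr"  ["yr"]
26. n14.lim = true  [terminal]
27. n15.idx = true  [terminal]
28. n13.env = -7  [-7]
29. n13.fin = 4  [4]
30. n13.lim = "mm"  ["mm"]
31. n8.ok = 26  [C₁.ok + 18]
32. n1.tag = -5  [C₀.ok - 23]
33. n0.cnt = true  [B.tag > -6]
34. n0.depth = false  [B.tag > -5]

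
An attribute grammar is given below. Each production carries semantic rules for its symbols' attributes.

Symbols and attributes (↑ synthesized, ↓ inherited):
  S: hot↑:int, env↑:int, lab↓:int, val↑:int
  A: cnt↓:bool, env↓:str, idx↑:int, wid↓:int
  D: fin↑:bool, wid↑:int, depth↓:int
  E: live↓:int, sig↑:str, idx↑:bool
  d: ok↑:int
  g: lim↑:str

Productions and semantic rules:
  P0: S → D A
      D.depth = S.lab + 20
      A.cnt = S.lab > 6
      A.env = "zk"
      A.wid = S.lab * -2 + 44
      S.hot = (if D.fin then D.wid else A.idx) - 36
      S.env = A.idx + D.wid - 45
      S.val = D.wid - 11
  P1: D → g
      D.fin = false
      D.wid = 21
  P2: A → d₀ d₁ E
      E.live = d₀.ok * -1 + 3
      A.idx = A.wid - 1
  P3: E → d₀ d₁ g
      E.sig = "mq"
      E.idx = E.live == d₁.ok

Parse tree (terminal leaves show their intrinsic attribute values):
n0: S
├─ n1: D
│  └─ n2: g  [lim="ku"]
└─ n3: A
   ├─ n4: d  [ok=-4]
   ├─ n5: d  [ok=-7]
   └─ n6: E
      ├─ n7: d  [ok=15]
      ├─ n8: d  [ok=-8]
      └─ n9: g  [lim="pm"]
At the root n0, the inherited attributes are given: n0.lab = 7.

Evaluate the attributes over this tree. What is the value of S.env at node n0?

5

1. n0.lab = 7  [given at root]
2. n1.depth = 27  [S.lab + 20]
3. n2.lim = "ku"  [terminal]
4. n1.fin = false  [false]
5. n1.wid = 21  [21]
6. n3.cnt = true  [S.lab > 6]
7. n3.env = "zk"  ["zk"]
8. n3.wid = 30  [S.lab * -2 + 44]
9. n4.ok = -4  [terminal]
10. n5.ok = -7  [terminal]
11. n6.live = 7  [d₀.ok * -1 + 3]
12. n7.ok = 15  [terminal]
13. n8.ok = -8  [terminal]
14. n9.lim = "pm"  [terminal]
15. n6.sig = "mq"  ["mq"]
16. n6.idx = false  [E.live == d₁.ok]
17. n3.idx = 29  [A.wid - 1]
18. n0.hot = -7  [(if D.fin then D.wid else A.idx) - 36]
19. n0.env = 5  [A.idx + D.wid - 45]
20. n0.val = 10  [D.wid - 11]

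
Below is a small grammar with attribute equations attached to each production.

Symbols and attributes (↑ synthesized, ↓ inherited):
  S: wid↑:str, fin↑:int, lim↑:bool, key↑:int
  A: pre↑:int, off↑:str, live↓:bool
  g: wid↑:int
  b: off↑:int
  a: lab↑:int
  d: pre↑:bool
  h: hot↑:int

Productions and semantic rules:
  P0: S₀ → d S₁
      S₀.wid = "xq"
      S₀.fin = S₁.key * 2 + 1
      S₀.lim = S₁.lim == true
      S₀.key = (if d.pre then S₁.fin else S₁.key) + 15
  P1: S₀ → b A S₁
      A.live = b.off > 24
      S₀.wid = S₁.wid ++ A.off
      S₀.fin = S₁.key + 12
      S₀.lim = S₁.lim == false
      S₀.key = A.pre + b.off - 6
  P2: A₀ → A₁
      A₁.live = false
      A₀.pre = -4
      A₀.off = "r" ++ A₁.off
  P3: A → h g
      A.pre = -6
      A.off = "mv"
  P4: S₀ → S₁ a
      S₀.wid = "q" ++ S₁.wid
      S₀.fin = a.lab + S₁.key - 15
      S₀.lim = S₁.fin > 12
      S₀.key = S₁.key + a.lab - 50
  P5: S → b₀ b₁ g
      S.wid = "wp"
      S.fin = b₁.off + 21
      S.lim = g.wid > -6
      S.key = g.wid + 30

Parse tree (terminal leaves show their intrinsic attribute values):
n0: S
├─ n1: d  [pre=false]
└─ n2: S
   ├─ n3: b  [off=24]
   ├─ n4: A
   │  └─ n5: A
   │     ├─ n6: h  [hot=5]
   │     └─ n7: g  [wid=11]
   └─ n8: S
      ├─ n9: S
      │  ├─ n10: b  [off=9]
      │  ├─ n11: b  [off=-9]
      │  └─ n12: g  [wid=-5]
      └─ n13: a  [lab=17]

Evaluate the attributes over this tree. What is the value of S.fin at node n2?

1. n1.pre = false  [terminal]
2. n3.off = 24  [terminal]
3. n4.live = false  [b.off > 24]
4. n5.live = false  [false]
5. n6.hot = 5  [terminal]
6. n7.wid = 11  [terminal]
7. n5.pre = -6  [-6]
8. n5.off = "mv"  ["mv"]
9. n4.pre = -4  [-4]
10. n4.off = "rmv"  ["r" ++ A₁.off]
11. n10.off = 9  [terminal]
12. n11.off = -9  [terminal]
13. n12.wid = -5  [terminal]
14. n9.wid = "wp"  ["wp"]
15. n9.fin = 12  [b₁.off + 21]
16. n9.lim = true  [g.wid > -6]
17. n9.key = 25  [g.wid + 30]
18. n13.lab = 17  [terminal]
19. n8.wid = "qwp"  ["q" ++ S₁.wid]
20. n8.fin = 27  [a.lab + S₁.key - 15]
21. n8.lim = false  [S₁.fin > 12]
22. n8.key = -8  [S₁.key + a.lab - 50]
23. n2.wid = "qwprmv"  [S₁.wid ++ A.off]
24. n2.fin = 4  [S₁.key + 12]
25. n2.lim = true  [S₁.lim == false]
26. n2.key = 14  [A.pre + b.off - 6]
27. n0.wid = "xq"  ["xq"]
28. n0.fin = 29  [S₁.key * 2 + 1]
29. n0.lim = true  [S₁.lim == true]
30. n0.key = 29  [(if d.pre then S₁.fin else S₁.key) + 15]

4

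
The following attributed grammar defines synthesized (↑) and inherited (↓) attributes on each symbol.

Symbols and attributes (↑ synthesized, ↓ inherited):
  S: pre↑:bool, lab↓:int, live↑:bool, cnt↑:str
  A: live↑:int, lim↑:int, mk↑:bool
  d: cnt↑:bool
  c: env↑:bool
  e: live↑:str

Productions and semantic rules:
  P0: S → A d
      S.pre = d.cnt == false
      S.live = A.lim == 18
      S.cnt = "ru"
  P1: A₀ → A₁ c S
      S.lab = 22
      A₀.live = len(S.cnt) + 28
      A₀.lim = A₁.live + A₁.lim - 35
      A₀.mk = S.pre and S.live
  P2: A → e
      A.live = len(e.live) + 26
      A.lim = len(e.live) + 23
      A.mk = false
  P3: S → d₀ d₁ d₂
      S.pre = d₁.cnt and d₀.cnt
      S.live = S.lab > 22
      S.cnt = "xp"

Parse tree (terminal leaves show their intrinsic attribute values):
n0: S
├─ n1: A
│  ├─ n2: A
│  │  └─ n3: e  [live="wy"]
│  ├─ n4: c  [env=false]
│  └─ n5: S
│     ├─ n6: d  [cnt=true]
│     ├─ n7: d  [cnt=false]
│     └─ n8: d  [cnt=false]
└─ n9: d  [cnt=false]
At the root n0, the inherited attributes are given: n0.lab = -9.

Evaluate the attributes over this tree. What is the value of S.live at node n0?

true

1. n0.lab = -9  [given at root]
2. n3.live = "wy"  [terminal]
3. n2.live = 28  [len(e.live) + 26]
4. n2.lim = 25  [len(e.live) + 23]
5. n2.mk = false  [false]
6. n4.env = false  [terminal]
7. n5.lab = 22  [22]
8. n6.cnt = true  [terminal]
9. n7.cnt = false  [terminal]
10. n8.cnt = false  [terminal]
11. n5.pre = false  [d₁.cnt and d₀.cnt]
12. n5.live = false  [S.lab > 22]
13. n5.cnt = "xp"  ["xp"]
14. n1.live = 30  [len(S.cnt) + 28]
15. n1.lim = 18  [A₁.live + A₁.lim - 35]
16. n1.mk = false  [S.pre and S.live]
17. n9.cnt = false  [terminal]
18. n0.pre = true  [d.cnt == false]
19. n0.live = true  [A.lim == 18]
20. n0.cnt = "ru"  ["ru"]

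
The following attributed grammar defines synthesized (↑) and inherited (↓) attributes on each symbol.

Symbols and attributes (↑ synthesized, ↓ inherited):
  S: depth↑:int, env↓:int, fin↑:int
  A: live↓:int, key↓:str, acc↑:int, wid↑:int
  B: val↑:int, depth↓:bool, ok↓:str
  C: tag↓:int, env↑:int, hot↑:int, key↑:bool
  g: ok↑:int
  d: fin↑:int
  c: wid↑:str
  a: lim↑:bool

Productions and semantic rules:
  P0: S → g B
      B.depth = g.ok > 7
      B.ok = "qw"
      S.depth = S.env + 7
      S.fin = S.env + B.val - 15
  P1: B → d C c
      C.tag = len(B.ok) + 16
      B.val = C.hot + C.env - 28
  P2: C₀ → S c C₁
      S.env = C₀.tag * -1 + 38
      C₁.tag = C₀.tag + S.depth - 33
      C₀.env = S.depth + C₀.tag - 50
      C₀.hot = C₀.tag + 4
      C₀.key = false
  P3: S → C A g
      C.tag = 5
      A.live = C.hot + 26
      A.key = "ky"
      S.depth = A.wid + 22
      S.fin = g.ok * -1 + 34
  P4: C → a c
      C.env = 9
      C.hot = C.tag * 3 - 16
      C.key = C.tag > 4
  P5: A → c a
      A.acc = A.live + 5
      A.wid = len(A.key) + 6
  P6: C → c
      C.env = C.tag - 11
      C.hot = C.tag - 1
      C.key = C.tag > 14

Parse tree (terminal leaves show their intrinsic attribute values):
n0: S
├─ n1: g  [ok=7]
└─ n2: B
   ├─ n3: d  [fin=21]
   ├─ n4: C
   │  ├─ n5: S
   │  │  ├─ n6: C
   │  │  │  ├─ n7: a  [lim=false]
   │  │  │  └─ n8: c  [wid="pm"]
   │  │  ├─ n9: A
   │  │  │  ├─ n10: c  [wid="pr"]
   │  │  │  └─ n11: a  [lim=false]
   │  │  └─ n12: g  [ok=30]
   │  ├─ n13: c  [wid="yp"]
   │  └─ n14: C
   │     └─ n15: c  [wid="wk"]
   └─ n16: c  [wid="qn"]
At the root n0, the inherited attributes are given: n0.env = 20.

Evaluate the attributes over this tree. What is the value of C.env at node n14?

1. n0.env = 20  [given at root]
2. n1.ok = 7  [terminal]
3. n2.depth = false  [g.ok > 7]
4. n2.ok = "qw"  ["qw"]
5. n3.fin = 21  [terminal]
6. n4.tag = 18  [len(B.ok) + 16]
7. n5.env = 20  [C₀.tag * -1 + 38]
8. n6.tag = 5  [5]
9. n7.lim = false  [terminal]
10. n8.wid = "pm"  [terminal]
11. n6.env = 9  [9]
12. n6.hot = -1  [C.tag * 3 - 16]
13. n6.key = true  [C.tag > 4]
14. n9.live = 25  [C.hot + 26]
15. n9.key = "ky"  ["ky"]
16. n10.wid = "pr"  [terminal]
17. n11.lim = false  [terminal]
18. n9.acc = 30  [A.live + 5]
19. n9.wid = 8  [len(A.key) + 6]
20. n12.ok = 30  [terminal]
21. n5.depth = 30  [A.wid + 22]
22. n5.fin = 4  [g.ok * -1 + 34]
23. n13.wid = "yp"  [terminal]
24. n14.tag = 15  [C₀.tag + S.depth - 33]
25. n15.wid = "wk"  [terminal]
26. n14.env = 4  [C.tag - 11]
27. n14.hot = 14  [C.tag - 1]
28. n14.key = true  [C.tag > 14]
29. n4.env = -2  [S.depth + C₀.tag - 50]
30. n4.hot = 22  [C₀.tag + 4]
31. n4.key = false  [false]
32. n16.wid = "qn"  [terminal]
33. n2.val = -8  [C.hot + C.env - 28]
34. n0.depth = 27  [S.env + 7]
35. n0.fin = -3  [S.env + B.val - 15]

4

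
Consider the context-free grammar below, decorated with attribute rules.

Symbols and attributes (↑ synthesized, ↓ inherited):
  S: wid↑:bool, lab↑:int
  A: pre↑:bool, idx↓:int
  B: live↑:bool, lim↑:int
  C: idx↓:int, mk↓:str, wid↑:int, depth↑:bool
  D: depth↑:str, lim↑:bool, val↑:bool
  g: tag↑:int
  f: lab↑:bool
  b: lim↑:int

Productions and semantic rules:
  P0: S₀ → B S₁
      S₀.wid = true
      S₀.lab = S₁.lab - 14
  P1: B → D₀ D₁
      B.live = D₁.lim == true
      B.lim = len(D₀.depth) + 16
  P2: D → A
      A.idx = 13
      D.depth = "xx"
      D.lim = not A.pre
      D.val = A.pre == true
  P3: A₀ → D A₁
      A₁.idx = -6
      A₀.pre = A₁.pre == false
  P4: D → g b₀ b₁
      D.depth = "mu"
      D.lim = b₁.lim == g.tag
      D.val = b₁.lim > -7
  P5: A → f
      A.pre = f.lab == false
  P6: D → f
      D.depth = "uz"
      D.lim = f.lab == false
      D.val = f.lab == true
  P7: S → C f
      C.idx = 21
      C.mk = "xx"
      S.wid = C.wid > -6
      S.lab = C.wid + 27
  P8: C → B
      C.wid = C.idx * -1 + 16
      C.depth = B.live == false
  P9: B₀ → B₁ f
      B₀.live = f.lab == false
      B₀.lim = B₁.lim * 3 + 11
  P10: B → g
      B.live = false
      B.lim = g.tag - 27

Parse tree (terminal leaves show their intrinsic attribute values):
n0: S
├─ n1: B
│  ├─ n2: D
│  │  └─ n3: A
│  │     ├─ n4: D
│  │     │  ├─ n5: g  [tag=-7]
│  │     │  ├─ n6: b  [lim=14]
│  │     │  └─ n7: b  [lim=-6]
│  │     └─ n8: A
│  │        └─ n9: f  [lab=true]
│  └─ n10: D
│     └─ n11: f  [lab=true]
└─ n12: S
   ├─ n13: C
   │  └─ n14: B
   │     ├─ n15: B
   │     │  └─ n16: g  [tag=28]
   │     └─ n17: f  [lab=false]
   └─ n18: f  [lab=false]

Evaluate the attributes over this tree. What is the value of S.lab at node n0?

1. n3.idx = 13  [13]
2. n5.tag = -7  [terminal]
3. n6.lim = 14  [terminal]
4. n7.lim = -6  [terminal]
5. n4.depth = "mu"  ["mu"]
6. n4.lim = false  [b₁.lim == g.tag]
7. n4.val = true  [b₁.lim > -7]
8. n8.idx = -6  [-6]
9. n9.lab = true  [terminal]
10. n8.pre = false  [f.lab == false]
11. n3.pre = true  [A₁.pre == false]
12. n2.depth = "xx"  ["xx"]
13. n2.lim = false  [not A.pre]
14. n2.val = true  [A.pre == true]
15. n11.lab = true  [terminal]
16. n10.depth = "uz"  ["uz"]
17. n10.lim = false  [f.lab == false]
18. n10.val = true  [f.lab == true]
19. n1.live = false  [D₁.lim == true]
20. n1.lim = 18  [len(D₀.depth) + 16]
21. n13.idx = 21  [21]
22. n13.mk = "xx"  ["xx"]
23. n16.tag = 28  [terminal]
24. n15.live = false  [false]
25. n15.lim = 1  [g.tag - 27]
26. n17.lab = false  [terminal]
27. n14.live = true  [f.lab == false]
28. n14.lim = 14  [B₁.lim * 3 + 11]
29. n13.wid = -5  [C.idx * -1 + 16]
30. n13.depth = false  [B.live == false]
31. n18.lab = false  [terminal]
32. n12.wid = true  [C.wid > -6]
33. n12.lab = 22  [C.wid + 27]
34. n0.wid = true  [true]
35. n0.lab = 8  [S₁.lab - 14]

8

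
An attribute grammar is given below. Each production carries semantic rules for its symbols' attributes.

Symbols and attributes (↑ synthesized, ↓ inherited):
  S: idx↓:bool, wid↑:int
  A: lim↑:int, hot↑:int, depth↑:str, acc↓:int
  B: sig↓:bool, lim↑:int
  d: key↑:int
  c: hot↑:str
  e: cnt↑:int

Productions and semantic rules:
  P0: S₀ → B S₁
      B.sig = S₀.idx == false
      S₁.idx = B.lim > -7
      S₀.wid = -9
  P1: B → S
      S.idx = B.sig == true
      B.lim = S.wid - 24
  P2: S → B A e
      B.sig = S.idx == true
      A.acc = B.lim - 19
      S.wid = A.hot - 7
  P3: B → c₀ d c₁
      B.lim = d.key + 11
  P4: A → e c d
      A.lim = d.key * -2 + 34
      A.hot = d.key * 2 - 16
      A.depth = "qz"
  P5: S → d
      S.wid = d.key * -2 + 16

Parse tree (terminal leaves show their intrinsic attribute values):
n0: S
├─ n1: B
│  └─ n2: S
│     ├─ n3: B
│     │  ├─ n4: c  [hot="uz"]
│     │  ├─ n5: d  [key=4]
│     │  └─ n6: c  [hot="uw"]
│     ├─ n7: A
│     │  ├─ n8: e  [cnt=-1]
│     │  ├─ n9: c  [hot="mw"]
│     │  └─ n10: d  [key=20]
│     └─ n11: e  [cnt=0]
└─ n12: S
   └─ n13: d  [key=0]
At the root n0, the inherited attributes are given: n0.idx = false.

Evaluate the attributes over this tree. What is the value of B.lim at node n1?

1. n0.idx = false  [given at root]
2. n1.sig = true  [S₀.idx == false]
3. n2.idx = true  [B.sig == true]
4. n3.sig = true  [S.idx == true]
5. n4.hot = "uz"  [terminal]
6. n5.key = 4  [terminal]
7. n6.hot = "uw"  [terminal]
8. n3.lim = 15  [d.key + 11]
9. n7.acc = -4  [B.lim - 19]
10. n8.cnt = -1  [terminal]
11. n9.hot = "mw"  [terminal]
12. n10.key = 20  [terminal]
13. n7.lim = -6  [d.key * -2 + 34]
14. n7.hot = 24  [d.key * 2 - 16]
15. n7.depth = "qz"  ["qz"]
16. n11.cnt = 0  [terminal]
17. n2.wid = 17  [A.hot - 7]
18. n1.lim = -7  [S.wid - 24]
19. n12.idx = false  [B.lim > -7]
20. n13.key = 0  [terminal]
21. n12.wid = 16  [d.key * -2 + 16]
22. n0.wid = -9  [-9]

-7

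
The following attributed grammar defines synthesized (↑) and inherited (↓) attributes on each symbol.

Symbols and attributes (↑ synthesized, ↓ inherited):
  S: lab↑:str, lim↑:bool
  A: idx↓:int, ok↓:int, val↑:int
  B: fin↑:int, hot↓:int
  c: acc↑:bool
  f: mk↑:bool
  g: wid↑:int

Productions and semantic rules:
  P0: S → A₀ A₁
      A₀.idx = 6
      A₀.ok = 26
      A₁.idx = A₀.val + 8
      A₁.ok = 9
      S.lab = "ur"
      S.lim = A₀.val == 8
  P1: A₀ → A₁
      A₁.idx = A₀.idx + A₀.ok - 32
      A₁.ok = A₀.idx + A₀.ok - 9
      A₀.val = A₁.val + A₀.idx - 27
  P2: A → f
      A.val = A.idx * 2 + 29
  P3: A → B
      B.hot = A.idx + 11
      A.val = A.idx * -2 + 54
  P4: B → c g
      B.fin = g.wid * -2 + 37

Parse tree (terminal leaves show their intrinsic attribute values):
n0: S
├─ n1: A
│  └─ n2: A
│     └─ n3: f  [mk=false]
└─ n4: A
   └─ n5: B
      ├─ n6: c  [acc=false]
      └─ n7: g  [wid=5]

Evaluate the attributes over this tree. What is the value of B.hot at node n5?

1. n1.idx = 6  [6]
2. n1.ok = 26  [26]
3. n2.idx = 0  [A₀.idx + A₀.ok - 32]
4. n2.ok = 23  [A₀.idx + A₀.ok - 9]
5. n3.mk = false  [terminal]
6. n2.val = 29  [A.idx * 2 + 29]
7. n1.val = 8  [A₁.val + A₀.idx - 27]
8. n4.idx = 16  [A₀.val + 8]
9. n4.ok = 9  [9]
10. n5.hot = 27  [A.idx + 11]
11. n6.acc = false  [terminal]
12. n7.wid = 5  [terminal]
13. n5.fin = 27  [g.wid * -2 + 37]
14. n4.val = 22  [A.idx * -2 + 54]
15. n0.lab = "ur"  ["ur"]
16. n0.lim = true  [A₀.val == 8]

27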